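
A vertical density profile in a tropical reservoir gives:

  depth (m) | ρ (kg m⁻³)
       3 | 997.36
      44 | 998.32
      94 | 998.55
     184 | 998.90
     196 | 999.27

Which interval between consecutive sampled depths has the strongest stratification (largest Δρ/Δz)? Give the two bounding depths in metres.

Compute the density gradient over each adjacent pair:
  3–44 m: Δρ/Δz = 0.96/41 = 0.023 kg m⁻⁴
  44–94 m: Δρ/Δz = 0.23/50 = 4.6 × 10⁻³ kg m⁻⁴
  94–184 m: Δρ/Δz = 0.35/90 = 3.9 × 10⁻³ kg m⁻⁴
  184–196 m: Δρ/Δz = 0.37/12 = 0.031 kg m⁻⁴
The largest gradient is in the 184–196 m interval — the pycnocline.

184–196 m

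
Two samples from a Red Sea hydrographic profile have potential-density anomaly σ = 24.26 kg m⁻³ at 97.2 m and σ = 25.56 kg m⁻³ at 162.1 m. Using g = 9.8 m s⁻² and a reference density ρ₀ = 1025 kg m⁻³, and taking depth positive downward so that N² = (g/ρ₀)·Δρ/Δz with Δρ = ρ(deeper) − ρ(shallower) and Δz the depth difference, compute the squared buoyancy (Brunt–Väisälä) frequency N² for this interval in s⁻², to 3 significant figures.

Δρ = 1025.56 − 1024.26 = 1.30 kg m⁻³ over Δz = 162.1 − 97.2 = 64.9 m.
N² = (9.8/1025) × (1.30/64.9) = 1.9151 × 10⁻⁴ s⁻² ≈ 1.92 × 10⁻⁴ s⁻².

1.92 × 10⁻⁴ s⁻²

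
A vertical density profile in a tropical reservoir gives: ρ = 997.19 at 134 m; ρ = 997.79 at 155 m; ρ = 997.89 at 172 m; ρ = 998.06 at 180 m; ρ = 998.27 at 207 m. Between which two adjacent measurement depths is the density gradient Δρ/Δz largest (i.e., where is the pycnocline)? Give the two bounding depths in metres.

134–155 m

Compute the density gradient over each adjacent pair:
  134–155 m: Δρ/Δz = 0.60/21 = 0.029 kg m⁻⁴
  155–172 m: Δρ/Δz = 0.10/17 = 5.9 × 10⁻³ kg m⁻⁴
  172–180 m: Δρ/Δz = 0.17/8 = 0.021 kg m⁻⁴
  180–207 m: Δρ/Δz = 0.21/27 = 7.8 × 10⁻³ kg m⁻⁴
The largest gradient is in the 134–155 m interval — the pycnocline.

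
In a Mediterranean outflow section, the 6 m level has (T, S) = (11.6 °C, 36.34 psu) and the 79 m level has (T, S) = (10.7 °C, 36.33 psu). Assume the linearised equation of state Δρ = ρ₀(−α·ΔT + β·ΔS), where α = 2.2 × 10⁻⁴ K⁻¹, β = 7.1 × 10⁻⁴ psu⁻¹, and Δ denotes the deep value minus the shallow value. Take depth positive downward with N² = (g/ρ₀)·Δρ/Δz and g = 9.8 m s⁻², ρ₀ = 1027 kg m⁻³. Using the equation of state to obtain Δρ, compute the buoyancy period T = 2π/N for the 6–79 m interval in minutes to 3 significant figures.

20.7 min

ΔT = -0.9 K, ΔS = -0.01 psu (deep − shallow).
Δρ/ρ₀ = −αΔT + βΔS = 1.98 × 10⁻⁴ − 7.10 × 10⁻⁶ = 1.909 × 10⁻⁴, so Δρ ≈ 0.1961 kg m⁻³.
N² = (g/ρ₀)·Δρ/Δz = g·(Δρ/ρ₀)/Δz = 9.8 × 1.909 × 10⁻⁴ / 73 = 2.5628 × 10⁻⁵ s⁻².
N = √(2.5628 × 10⁻⁵) = 5.0624 × 10⁻³ rad s⁻¹ → T = 2π/N = 1.2411 × 10³ s = 20.685 min ≈ 20.7 min.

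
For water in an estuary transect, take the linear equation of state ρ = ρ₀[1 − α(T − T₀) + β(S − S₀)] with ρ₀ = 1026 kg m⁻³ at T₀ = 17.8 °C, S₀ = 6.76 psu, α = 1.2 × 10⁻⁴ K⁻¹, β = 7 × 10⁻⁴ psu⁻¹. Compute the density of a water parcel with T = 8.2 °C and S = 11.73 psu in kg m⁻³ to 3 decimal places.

1030.751 kg m⁻³

T − T₀ = -9.6 K, S − S₀ = +4.97 psu.
Bracket = 1 − α·(-9.6) + β·(+4.97) = 1 + (4.631 × 10⁻³) = 1.0046310.
ρ = 1026 × 1.0046310 = 1030.751 kg m⁻³.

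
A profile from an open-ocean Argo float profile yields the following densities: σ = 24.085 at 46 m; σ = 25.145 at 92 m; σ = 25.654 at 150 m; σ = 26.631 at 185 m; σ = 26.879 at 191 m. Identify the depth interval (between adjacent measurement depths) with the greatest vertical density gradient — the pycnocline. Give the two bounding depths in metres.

185–191 m

Compute the density gradient over each adjacent pair:
  46–92 m: Δρ/Δz = 1.060/46 = 0.023 kg m⁻⁴
  92–150 m: Δρ/Δz = 0.509/58 = 8.8 × 10⁻³ kg m⁻⁴
  150–185 m: Δρ/Δz = 0.977/35 = 0.028 kg m⁻⁴
  185–191 m: Δρ/Δz = 0.248/6 = 0.041 kg m⁻⁴
The largest gradient is in the 185–191 m interval — the pycnocline.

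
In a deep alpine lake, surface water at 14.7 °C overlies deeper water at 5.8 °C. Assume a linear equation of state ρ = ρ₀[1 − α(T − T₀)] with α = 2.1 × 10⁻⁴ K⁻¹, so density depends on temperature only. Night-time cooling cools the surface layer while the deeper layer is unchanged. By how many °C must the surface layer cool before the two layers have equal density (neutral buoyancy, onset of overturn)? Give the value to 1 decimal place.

8.9 °C

With temperature the only control, equal density requires T_surf′ = T_deep.
T_surf′ = 5.8 °C.
Cooling required: 14.7 − 5.8 = 8.9 °C.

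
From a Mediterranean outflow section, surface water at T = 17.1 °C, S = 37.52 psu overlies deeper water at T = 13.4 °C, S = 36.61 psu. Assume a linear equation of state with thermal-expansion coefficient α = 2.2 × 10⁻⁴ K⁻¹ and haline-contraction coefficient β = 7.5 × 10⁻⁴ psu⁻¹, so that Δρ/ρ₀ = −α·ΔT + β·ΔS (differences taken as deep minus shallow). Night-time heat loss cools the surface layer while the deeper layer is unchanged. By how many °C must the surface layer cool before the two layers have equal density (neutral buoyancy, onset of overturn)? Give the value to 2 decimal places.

0.60 °C

Neutral buoyancy requires Δρ = 0, i.e. −α(T_deep − T_surf′) + β(S_deep − S_surf) = 0.
T_surf′ = T_deep − (β/α)·ΔS = 13.4 − (7.5 × 10⁻⁴/2.2 × 10⁻⁴)·(-0.91) = 16.5023 °C.
Cooling required: 17.1 − (16.5023) = 0.5977 °C.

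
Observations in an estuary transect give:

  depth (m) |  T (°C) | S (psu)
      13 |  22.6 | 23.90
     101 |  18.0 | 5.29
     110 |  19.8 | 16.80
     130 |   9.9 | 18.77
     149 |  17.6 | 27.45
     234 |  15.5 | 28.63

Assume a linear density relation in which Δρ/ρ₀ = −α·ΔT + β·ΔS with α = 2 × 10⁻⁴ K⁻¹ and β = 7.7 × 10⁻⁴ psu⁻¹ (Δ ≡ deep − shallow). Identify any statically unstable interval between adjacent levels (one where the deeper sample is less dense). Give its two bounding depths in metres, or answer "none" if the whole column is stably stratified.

Evaluate Δρ/ρ₀ = −αΔT + βΔS across each adjacent pair:
  13–101 m: −αΔT+βΔS = −(2 × 10⁻⁴)(-4.6)+(7.7 × 10⁻⁴)(-18.61) = -0.013 → UNSTABLE
  101–110 m: −αΔT+βΔS = −(2 × 10⁻⁴)(+1.8)+(7.7 × 10⁻⁴)(+11.51) = 8.5 × 10⁻³ → stable
  110–130 m: −αΔT+βΔS = −(2 × 10⁻⁴)(-9.9)+(7.7 × 10⁻⁴)(+1.97) = 3.5 × 10⁻³ → stable
  130–149 m: −αΔT+βΔS = −(2 × 10⁻⁴)(+7.7)+(7.7 × 10⁻⁴)(+8.68) = 5.1 × 10⁻³ → stable
  149–234 m: −αΔT+βΔS = −(2 × 10⁻⁴)(-2.1)+(7.7 × 10⁻⁴)(+1.18) = 1.3 × 10⁻³ → stable
The 13–101 m interval has Δρ < 0: lighter water underlies denser water.

13–101 m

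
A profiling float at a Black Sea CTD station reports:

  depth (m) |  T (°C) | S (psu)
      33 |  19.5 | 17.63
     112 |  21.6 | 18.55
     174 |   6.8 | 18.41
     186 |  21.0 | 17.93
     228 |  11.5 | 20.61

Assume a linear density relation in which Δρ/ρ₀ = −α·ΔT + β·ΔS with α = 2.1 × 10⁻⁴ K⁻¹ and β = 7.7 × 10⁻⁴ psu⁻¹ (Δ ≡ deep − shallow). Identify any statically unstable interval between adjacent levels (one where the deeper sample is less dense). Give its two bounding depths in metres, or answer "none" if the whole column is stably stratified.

174–186 m

Evaluate Δρ/ρ₀ = −αΔT + βΔS across each adjacent pair:
  33–112 m: −αΔT+βΔS = −(2.1 × 10⁻⁴)(+2.1)+(7.7 × 10⁻⁴)(+0.92) = 2.7 × 10⁻⁴ → stable
  112–174 m: −αΔT+βΔS = −(2.1 × 10⁻⁴)(-14.8)+(7.7 × 10⁻⁴)(-0.14) = 3.0 × 10⁻³ → stable
  174–186 m: −αΔT+βΔS = −(2.1 × 10⁻⁴)(+14.2)+(7.7 × 10⁻⁴)(-0.48) = -3.4 × 10⁻³ → UNSTABLE
  186–228 m: −αΔT+βΔS = −(2.1 × 10⁻⁴)(-9.5)+(7.7 × 10⁻⁴)(+2.68) = 4.1 × 10⁻³ → stable
The 174–186 m interval has Δρ < 0: lighter water underlies denser water.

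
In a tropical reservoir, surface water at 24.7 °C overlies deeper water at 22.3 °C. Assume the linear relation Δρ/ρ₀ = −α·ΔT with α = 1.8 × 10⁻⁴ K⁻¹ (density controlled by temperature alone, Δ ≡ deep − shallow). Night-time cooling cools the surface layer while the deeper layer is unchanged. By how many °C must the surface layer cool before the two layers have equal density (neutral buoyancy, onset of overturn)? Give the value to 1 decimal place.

2.4 °C

With temperature the only control, equal density requires T_surf′ = T_deep.
T_surf′ = 22.3 °C.
Cooling required: 24.7 − 22.3 = 2.4 °C.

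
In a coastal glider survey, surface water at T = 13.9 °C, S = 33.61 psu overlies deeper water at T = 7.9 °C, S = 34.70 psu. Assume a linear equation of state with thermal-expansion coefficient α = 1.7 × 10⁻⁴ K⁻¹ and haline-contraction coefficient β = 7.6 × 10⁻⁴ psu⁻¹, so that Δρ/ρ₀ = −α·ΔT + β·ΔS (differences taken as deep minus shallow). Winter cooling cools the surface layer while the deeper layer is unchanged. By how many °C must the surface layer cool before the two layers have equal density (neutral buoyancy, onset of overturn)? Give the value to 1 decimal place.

10.9 °C

Neutral buoyancy requires Δρ = 0, i.e. −α(T_deep − T_surf′) + β(S_deep − S_surf) = 0.
T_surf′ = T_deep − (β/α)·ΔS = 7.9 − (7.6 × 10⁻⁴/1.7 × 10⁻⁴)·(+1.09) = 3.027 °C.
Cooling required: 13.9 − (3.027) = 10.873 °C.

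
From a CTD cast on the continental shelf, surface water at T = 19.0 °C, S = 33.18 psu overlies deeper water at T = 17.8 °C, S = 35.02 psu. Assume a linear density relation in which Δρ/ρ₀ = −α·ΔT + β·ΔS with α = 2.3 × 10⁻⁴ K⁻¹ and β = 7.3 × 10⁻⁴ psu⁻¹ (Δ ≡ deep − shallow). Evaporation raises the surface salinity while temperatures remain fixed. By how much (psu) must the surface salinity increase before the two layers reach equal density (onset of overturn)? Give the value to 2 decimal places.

2.22 psu

Neutral buoyancy requires −α(T_deep − T_surf) + β(S_deep − S_surf′) = 0.
S_surf′ = S_deep − (α/β)·ΔT = 35.02 − (2.3 × 10⁻⁴/7.3 × 10⁻⁴)·(-1.2) = 35.3981 psu.
Increase required: 35.3981 − 33.18 = 2.2181 psu.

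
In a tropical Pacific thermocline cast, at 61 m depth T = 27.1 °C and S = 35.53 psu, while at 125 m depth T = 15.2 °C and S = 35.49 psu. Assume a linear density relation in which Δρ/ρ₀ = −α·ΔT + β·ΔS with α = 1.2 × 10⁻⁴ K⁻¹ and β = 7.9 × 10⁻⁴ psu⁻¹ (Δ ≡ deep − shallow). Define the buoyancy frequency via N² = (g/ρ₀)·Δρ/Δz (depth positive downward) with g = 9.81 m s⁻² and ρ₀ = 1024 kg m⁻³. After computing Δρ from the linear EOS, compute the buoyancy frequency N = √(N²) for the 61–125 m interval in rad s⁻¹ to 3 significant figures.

ΔT = -11.9 K, ΔS = -0.04 psu (deep − shallow).
Δρ/ρ₀ = −αΔT + βΔS = 1.428 × 10⁻³ − 3.16 × 10⁻⁵ = 1.3964 × 10⁻³, so Δρ ≈ 1.430 kg m⁻³.
N² = (g/ρ₀)·Δρ/Δz = g·(Δρ/ρ₀)/Δz = 9.81 × 1.3964 × 10⁻³ / 64 = 2.1404 × 10⁻⁴ s⁻².
N = √(2.1404 × 10⁻⁴) = 0.014630 rad s⁻¹ ≈ 0.0146 rad s⁻¹.

0.0146 rad s⁻¹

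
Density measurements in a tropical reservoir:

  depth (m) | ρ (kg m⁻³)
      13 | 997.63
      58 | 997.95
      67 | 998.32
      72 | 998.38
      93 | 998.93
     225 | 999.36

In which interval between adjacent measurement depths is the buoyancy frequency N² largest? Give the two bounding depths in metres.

Compute the density gradient over each adjacent pair:
  13–58 m: Δρ/Δz = 0.32/45 = 7.1 × 10⁻³ kg m⁻⁴
  58–67 m: Δρ/Δz = 0.37/9 = 0.041 kg m⁻⁴
  67–72 m: Δρ/Δz = 0.06/5 = 0.012 kg m⁻⁴
  72–93 m: Δρ/Δz = 0.55/21 = 0.026 kg m⁻⁴
  93–225 m: Δρ/Δz = 0.43/132 = 3.3 × 10⁻³ kg m⁻⁴
The largest gradient is in the 58–67 m interval — the pycnocline.

58–67 m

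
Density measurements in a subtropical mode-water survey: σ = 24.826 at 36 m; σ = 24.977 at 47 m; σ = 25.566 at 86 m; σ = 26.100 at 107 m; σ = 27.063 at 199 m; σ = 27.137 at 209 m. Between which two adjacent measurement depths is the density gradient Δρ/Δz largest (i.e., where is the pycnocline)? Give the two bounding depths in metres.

86–107 m

Compute the density gradient over each adjacent pair:
  36–47 m: Δρ/Δz = 0.151/11 = 0.014 kg m⁻⁴
  47–86 m: Δρ/Δz = 0.589/39 = 0.015 kg m⁻⁴
  86–107 m: Δρ/Δz = 0.534/21 = 0.025 kg m⁻⁴
  107–199 m: Δρ/Δz = 0.963/92 = 0.010 kg m⁻⁴
  199–209 m: Δρ/Δz = 0.074/10 = 7.4 × 10⁻³ kg m⁻⁴
The largest gradient is in the 86–107 m interval — the pycnocline.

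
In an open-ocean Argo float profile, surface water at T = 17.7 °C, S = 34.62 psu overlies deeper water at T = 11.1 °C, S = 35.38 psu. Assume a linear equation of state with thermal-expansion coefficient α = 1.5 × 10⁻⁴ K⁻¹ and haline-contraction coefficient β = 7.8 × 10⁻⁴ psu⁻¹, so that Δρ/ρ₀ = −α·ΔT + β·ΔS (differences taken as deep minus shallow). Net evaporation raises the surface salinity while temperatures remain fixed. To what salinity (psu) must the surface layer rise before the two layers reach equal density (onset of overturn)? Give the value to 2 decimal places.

36.65 psu

Neutral buoyancy requires −α(T_deep − T_surf) + β(S_deep − S_surf′) = 0.
S_surf′ = S_deep − (α/β)·ΔT = 35.38 − (1.5 × 10⁻⁴/7.8 × 10⁻⁴)·(-6.6) = 36.6492 psu.
Increase required: 36.6492 − 34.62 = 2.0292 psu.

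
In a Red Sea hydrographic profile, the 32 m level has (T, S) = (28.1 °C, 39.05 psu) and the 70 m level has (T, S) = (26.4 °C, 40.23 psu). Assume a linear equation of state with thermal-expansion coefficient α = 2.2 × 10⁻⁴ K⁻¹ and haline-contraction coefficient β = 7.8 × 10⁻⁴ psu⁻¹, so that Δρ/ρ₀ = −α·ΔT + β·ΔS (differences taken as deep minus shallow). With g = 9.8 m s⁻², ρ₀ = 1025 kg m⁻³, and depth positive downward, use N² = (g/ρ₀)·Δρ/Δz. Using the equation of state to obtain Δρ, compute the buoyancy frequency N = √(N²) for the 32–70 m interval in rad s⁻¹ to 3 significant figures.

ΔT = -1.7 K, ΔS = +1.18 psu (deep − shallow).
Δρ/ρ₀ = −αΔT + βΔS = 3.74 × 10⁻⁴ + 9.204 × 10⁻⁴ = 1.2944 × 10⁻³, so Δρ ≈ 1.327 kg m⁻³.
N² = (g/ρ₀)·Δρ/Δz = g·(Δρ/ρ₀)/Δz = 9.8 × 1.2944 × 10⁻³ / 38 = 3.3382 × 10⁻⁴ s⁻².
N = √(3.3382 × 10⁻⁴) = 0.018271 rad s⁻¹ ≈ 0.0183 rad s⁻¹.

0.0183 rad s⁻¹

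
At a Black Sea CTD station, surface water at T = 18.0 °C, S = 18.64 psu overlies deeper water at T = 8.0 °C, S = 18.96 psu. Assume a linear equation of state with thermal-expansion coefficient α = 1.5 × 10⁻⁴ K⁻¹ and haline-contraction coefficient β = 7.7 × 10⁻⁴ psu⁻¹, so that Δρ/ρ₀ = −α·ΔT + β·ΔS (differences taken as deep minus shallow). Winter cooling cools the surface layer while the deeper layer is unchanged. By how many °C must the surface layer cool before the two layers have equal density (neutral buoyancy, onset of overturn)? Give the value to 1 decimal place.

Neutral buoyancy requires Δρ = 0, i.e. −α(T_deep − T_surf′) + β(S_deep − S_surf) = 0.
T_surf′ = T_deep − (β/α)·ΔS = 8.0 − (7.7 × 10⁻⁴/1.5 × 10⁻⁴)·(+0.32) = 6.357 °C.
Cooling required: 18.0 − (6.357) = 11.643 °C.

11.6 °C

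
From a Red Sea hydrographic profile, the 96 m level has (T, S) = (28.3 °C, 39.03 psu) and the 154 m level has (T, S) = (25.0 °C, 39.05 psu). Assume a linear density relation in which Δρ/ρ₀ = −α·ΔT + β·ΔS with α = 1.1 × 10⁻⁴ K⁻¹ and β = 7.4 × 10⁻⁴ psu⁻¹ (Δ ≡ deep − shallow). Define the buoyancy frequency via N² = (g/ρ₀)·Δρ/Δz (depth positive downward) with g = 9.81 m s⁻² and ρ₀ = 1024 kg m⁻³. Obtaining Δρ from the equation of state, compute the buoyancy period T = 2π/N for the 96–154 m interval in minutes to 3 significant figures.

13.1 min

ΔT = -3.3 K, ΔS = +0.02 psu (deep − shallow).
Δρ/ρ₀ = −αΔT + βΔS = 3.63 × 10⁻⁴ + 1.48 × 10⁻⁵ = 3.778 × 10⁻⁴, so Δρ ≈ 0.3869 kg m⁻³.
N² = (g/ρ₀)·Δρ/Δz = g·(Δρ/ρ₀)/Δz = 9.81 × 3.778 × 10⁻⁴ / 58 = 6.3900 × 10⁻⁵ s⁻².
N = √(6.3900 × 10⁻⁵) = 7.9937 × 10⁻³ rad s⁻¹ → T = 2π/N = 786.02 s = 13.100 min ≈ 13.1 min.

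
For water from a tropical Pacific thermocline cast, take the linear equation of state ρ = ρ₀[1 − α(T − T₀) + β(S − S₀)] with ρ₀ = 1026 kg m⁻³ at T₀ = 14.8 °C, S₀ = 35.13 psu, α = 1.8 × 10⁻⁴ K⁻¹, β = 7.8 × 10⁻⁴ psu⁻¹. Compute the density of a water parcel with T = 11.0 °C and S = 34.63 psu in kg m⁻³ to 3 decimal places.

1026.302 kg m⁻³

T − T₀ = -3.8 K, S − S₀ = -0.50 psu.
Bracket = 1 − α·(-3.8) + β·(-0.50) = 1 + (2.94 × 10⁻⁴) = 1.0002940.
ρ = 1026 × 1.0002940 = 1026.302 kg m⁻³.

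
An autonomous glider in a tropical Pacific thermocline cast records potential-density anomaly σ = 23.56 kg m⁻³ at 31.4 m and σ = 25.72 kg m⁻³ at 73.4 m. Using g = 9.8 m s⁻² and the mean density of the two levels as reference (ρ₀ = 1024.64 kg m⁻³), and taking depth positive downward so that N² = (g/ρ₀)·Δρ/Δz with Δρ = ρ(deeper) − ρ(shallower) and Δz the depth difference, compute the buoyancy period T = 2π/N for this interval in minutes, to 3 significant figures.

Δρ = 1025.72 − 1023.56 = 2.16 kg m⁻³ over Δz = 73.4 − 31.4 = 42 m.
N² = (9.8/1024.64) × (2.16/42) = 4.9188 × 10⁻⁴ s⁻².
N = √(4.9188 × 10⁻⁴) = 0.022178 rad s⁻¹, so T = 2π/N = 283.31 s = 4.7218 min ≈ 4.72 min.
Since Δρ > 0 the layer is stably stratified.

4.72 min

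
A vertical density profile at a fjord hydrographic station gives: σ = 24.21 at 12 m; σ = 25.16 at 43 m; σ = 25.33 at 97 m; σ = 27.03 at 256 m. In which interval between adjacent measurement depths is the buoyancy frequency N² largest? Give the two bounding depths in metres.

12–43 m

Compute the density gradient over each adjacent pair:
  12–43 m: Δρ/Δz = 0.95/31 = 0.031 kg m⁻⁴
  43–97 m: Δρ/Δz = 0.17/54 = 3.1 × 10⁻³ kg m⁻⁴
  97–256 m: Δρ/Δz = 1.70/159 = 0.011 kg m⁻⁴
The largest gradient is in the 12–43 m interval — the pycnocline.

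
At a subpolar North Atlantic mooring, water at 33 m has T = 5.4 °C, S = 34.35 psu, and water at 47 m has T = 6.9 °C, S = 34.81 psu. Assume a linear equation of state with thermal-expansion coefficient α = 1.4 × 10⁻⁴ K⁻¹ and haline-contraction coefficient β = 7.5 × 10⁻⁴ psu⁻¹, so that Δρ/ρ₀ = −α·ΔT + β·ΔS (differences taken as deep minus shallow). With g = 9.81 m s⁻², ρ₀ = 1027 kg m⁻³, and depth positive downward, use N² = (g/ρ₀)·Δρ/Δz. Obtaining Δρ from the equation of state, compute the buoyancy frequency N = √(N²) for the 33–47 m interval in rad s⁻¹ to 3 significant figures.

ΔT = +1.5 K, ΔS = +0.46 psu (deep − shallow).
Δρ/ρ₀ = −αΔT + βΔS = -2.10 × 10⁻⁴ + 3.45 × 10⁻⁴ = 1.35 × 10⁻⁴, so Δρ ≈ 0.1386 kg m⁻³.
N² = (g/ρ₀)·Δρ/Δz = g·(Δρ/ρ₀)/Δz = 9.81 × 1.35 × 10⁻⁴ / 14 = 9.4596 × 10⁻⁵ s⁻².
N = √(9.4596 × 10⁻⁵) = 9.7260 × 10⁻³ rad s⁻¹ ≈ 9.73 × 10⁻³ rad s⁻¹.

9.73 × 10⁻³ rad s⁻¹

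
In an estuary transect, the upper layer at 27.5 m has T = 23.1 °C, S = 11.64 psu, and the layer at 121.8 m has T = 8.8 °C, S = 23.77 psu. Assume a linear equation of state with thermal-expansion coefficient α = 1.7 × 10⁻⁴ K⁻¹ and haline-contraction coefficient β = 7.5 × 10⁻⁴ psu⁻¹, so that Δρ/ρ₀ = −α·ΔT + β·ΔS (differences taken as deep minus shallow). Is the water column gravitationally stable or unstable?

stable

ΔT = 8.8 − 23.1 = -14.3 K and ΔS = 23.77 − 11.64 = +12.13 psu (deep − shallow).
−αΔT = 2.431 × 10⁻³; βΔS = 9.0975 × 10⁻³; sum Δρ/ρ₀ = 0.0115285.
Δρ/ρ₀ > 0, so Δρ > 0: deeper water is denser → statically stable.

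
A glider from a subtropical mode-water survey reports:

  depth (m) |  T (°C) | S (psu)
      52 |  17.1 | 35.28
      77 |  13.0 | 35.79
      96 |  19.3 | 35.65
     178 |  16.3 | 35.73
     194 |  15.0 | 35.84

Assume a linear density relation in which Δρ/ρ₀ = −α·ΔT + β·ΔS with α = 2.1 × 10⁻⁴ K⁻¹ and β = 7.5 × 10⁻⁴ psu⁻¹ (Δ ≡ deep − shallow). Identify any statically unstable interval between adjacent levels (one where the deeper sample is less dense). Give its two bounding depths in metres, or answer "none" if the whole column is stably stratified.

Evaluate Δρ/ρ₀ = −αΔT + βΔS across each adjacent pair:
  52–77 m: −αΔT+βΔS = −(2.1 × 10⁻⁴)(-4.1)+(7.5 × 10⁻⁴)(+0.51) = 1.2 × 10⁻³ → stable
  77–96 m: −αΔT+βΔS = −(2.1 × 10⁻⁴)(+6.3)+(7.5 × 10⁻⁴)(-0.14) = -1.4 × 10⁻³ → UNSTABLE
  96–178 m: −αΔT+βΔS = −(2.1 × 10⁻⁴)(-3.0)+(7.5 × 10⁻⁴)(+0.08) = 6.9 × 10⁻⁴ → stable
  178–194 m: −αΔT+βΔS = −(2.1 × 10⁻⁴)(-1.3)+(7.5 × 10⁻⁴)(+0.11) = 3.6 × 10⁻⁴ → stable
The 77–96 m interval has Δρ < 0: lighter water underlies denser water.

77–96 m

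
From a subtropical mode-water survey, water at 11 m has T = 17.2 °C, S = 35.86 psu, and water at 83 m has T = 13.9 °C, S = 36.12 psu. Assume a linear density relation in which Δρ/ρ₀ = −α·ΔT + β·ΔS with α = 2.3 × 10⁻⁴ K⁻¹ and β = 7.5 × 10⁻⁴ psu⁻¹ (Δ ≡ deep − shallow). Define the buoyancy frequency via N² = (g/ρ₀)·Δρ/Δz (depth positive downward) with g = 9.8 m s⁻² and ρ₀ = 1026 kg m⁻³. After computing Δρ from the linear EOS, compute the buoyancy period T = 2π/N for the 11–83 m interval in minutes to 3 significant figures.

9.19 min

ΔT = -3.3 K, ΔS = +0.26 psu (deep − shallow).
Δρ/ρ₀ = −αΔT + βΔS = 7.59 × 10⁻⁴ + 1.95 × 10⁻⁴ = 9.54 × 10⁻⁴, so Δρ ≈ 0.9788 kg m⁻³.
N² = (g/ρ₀)·Δρ/Δz = g·(Δρ/ρ₀)/Δz = 9.8 × 9.54 × 10⁻⁴ / 72 = 1.2985 × 10⁻⁴ s⁻².
N = √(1.2985 × 10⁻⁴) = 0.011395 rad s⁻¹ → T = 2π/N = 551.40 s = 9.1900 min ≈ 9.19 min.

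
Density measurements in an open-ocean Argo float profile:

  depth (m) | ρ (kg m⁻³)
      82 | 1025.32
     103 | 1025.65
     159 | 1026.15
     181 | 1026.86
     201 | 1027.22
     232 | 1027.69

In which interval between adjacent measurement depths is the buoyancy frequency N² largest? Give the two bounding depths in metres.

159–181 m

Compute the density gradient over each adjacent pair:
  82–103 m: Δρ/Δz = 0.33/21 = 0.016 kg m⁻⁴
  103–159 m: Δρ/Δz = 0.50/56 = 8.9 × 10⁻³ kg m⁻⁴
  159–181 m: Δρ/Δz = 0.71/22 = 0.032 kg m⁻⁴
  181–201 m: Δρ/Δz = 0.36/20 = 0.018 kg m⁻⁴
  201–232 m: Δρ/Δz = 0.47/31 = 0.015 kg m⁻⁴
The largest gradient is in the 159–181 m interval — the pycnocline.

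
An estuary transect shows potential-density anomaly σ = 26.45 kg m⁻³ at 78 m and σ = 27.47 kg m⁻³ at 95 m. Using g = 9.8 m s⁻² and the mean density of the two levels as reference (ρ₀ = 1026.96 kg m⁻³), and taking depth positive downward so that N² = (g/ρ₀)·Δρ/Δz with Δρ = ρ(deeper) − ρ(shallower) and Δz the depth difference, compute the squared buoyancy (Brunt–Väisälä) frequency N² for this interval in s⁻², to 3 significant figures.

Δρ = 1027.47 − 1026.45 = 1.02 kg m⁻³ over Δz = 95 − 78 = 17 m.
N² = (9.8/1026.96) × (1.02/17) = 5.7256 × 10⁻⁴ s⁻² ≈ 5.73 × 10⁻⁴ s⁻².

5.73 × 10⁻⁴ s⁻²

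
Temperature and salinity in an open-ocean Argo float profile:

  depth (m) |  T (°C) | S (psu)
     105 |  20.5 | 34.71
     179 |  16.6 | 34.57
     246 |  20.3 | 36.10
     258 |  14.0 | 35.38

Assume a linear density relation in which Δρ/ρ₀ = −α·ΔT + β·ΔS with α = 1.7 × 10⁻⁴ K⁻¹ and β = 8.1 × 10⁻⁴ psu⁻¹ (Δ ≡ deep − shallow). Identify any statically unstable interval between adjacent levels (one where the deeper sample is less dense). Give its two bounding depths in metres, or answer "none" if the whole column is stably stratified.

none

Evaluate Δρ/ρ₀ = −αΔT + βΔS across each adjacent pair:
  105–179 m: −αΔT+βΔS = −(1.7 × 10⁻⁴)(-3.9)+(8.1 × 10⁻⁴)(-0.14) = 5.5 × 10⁻⁴ → stable
  179–246 m: −αΔT+βΔS = −(1.7 × 10⁻⁴)(+3.7)+(8.1 × 10⁻⁴)(+1.53) = 6.1 × 10⁻⁴ → stable
  246–258 m: −αΔT+βΔS = −(1.7 × 10⁻⁴)(-6.3)+(8.1 × 10⁻⁴)(-0.72) = 4.9 × 10⁻⁴ → stable
Every interval has Δρ > 0: the column is stably stratified throughout.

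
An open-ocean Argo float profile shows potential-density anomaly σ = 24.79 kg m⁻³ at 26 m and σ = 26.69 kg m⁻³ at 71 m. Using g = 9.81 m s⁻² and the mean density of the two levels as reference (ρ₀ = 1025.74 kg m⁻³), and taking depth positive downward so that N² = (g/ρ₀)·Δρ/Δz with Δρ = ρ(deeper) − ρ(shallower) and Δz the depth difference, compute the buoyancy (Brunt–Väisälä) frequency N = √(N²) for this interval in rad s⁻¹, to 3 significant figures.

Δρ = 1026.69 − 1024.79 = 1.90 kg m⁻³ over Δz = 71 − 26 = 45 m.
N² = (9.81/1025.74) × (1.90/45) = 4.0381 × 10⁻⁴ s⁻².
N = √(4.0381 × 10⁻⁴) = 0.020095 rad s⁻¹ ≈ 0.0201 rad s⁻¹.

0.0201 rad s⁻¹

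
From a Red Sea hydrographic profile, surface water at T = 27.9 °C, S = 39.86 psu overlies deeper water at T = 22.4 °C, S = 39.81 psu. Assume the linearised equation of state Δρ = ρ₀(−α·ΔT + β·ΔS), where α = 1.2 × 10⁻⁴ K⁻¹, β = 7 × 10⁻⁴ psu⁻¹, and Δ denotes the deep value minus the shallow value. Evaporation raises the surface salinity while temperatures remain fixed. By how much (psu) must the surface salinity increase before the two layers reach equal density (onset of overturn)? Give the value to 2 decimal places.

0.89 psu

Neutral buoyancy requires −α(T_deep − T_surf) + β(S_deep − S_surf′) = 0.
S_surf′ = S_deep − (α/β)·ΔT = 39.81 − (1.2 × 10⁻⁴/7 × 10⁻⁴)·(-5.5) = 40.7529 psu.
Increase required: 40.7529 − 39.86 = 0.8929 psu.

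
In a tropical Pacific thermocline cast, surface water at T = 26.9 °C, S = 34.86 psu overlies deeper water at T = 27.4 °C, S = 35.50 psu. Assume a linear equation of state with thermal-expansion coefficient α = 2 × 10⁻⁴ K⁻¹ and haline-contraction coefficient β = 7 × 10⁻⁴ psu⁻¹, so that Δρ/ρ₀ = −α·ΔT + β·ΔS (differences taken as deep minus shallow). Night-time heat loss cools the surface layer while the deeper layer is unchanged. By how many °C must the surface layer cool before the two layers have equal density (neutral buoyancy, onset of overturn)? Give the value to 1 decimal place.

1.7 °C

Neutral buoyancy requires Δρ = 0, i.e. −α(T_deep − T_surf′) + β(S_deep − S_surf) = 0.
T_surf′ = T_deep − (β/α)·ΔS = 27.4 − (7 × 10⁻⁴/2 × 10⁻⁴)·(+0.64) = 25.160 °C.
Cooling required: 26.9 − (25.160) = 1.740 °C.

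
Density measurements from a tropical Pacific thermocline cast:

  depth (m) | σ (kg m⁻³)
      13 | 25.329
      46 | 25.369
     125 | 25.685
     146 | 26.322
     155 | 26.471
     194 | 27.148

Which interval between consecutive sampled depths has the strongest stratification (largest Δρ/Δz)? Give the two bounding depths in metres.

Compute the density gradient over each adjacent pair:
  13–46 m: Δρ/Δz = 0.040/33 = 1.2 × 10⁻³ kg m⁻⁴
  46–125 m: Δρ/Δz = 0.316/79 = 4.0 × 10⁻³ kg m⁻⁴
  125–146 m: Δρ/Δz = 0.637/21 = 0.030 kg m⁻⁴
  146–155 m: Δρ/Δz = 0.149/9 = 0.017 kg m⁻⁴
  155–194 m: Δρ/Δz = 0.677/39 = 0.017 kg m⁻⁴
The largest gradient is in the 125–146 m interval — the pycnocline.

125–146 m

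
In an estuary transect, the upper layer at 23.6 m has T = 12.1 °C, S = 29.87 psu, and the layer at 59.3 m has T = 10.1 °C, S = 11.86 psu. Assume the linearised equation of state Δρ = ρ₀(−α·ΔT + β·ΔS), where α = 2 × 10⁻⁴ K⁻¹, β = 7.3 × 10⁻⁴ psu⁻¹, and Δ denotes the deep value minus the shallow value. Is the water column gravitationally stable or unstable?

unstable

ΔT = 10.1 − 12.1 = -2.0 K and ΔS = 11.86 − 29.87 = -18.01 psu (deep − shallow).
−αΔT = 4.00 × 10⁻⁴; βΔS = -0.0131473; sum Δρ/ρ₀ = -0.0127473.
Δρ/ρ₀ < 0, so Δρ < 0: deeper water is lighter → statically unstable; the column would overturn.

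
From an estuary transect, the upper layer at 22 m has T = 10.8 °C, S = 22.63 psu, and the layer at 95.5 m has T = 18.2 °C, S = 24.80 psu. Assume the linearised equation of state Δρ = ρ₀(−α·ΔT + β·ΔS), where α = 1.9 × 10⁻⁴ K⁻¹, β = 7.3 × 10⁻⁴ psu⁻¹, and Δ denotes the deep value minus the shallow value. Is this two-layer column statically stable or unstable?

stable

ΔT = 18.2 − 10.8 = +7.4 K and ΔS = 24.80 − 22.63 = +2.17 psu (deep − shallow).
−αΔT = -1.406 × 10⁻³; βΔS = 1.5841 × 10⁻³; sum Δρ/ρ₀ = 1.781 × 10⁻⁴.
Δρ/ρ₀ > 0, so Δρ > 0: deeper water is denser → statically stable.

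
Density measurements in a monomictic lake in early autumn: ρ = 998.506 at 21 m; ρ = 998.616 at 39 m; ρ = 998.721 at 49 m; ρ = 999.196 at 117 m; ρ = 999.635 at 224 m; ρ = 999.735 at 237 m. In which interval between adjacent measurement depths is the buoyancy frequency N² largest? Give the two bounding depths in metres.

39–49 m

Compute the density gradient over each adjacent pair:
  21–39 m: Δρ/Δz = 0.110/18 = 6.1 × 10⁻³ kg m⁻⁴
  39–49 m: Δρ/Δz = 0.105/10 = 0.010 kg m⁻⁴
  49–117 m: Δρ/Δz = 0.475/68 = 7.0 × 10⁻³ kg m⁻⁴
  117–224 m: Δρ/Δz = 0.439/107 = 4.1 × 10⁻³ kg m⁻⁴
  224–237 m: Δρ/Δz = 0.100/13 = 7.7 × 10⁻³ kg m⁻⁴
The largest gradient is in the 39–49 m interval — the pycnocline.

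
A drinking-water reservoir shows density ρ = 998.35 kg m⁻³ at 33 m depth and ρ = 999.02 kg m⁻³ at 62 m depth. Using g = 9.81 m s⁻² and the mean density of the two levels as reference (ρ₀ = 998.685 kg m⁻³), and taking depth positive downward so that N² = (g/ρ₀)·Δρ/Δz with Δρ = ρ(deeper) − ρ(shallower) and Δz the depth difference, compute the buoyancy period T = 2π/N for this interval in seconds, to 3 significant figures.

Δρ = 999.02 − 998.35 = 0.67 kg m⁻³ over Δz = 62 − 33 = 29 m.
N² = (9.81/998.685) × (0.67/29) = 2.2694 × 10⁻⁴ s⁻².
N = √(2.2694 × 10⁻⁴) = 0.015065 rad s⁻¹, so T = 2π/N = 417.07 s ≈ 417 s.

417 s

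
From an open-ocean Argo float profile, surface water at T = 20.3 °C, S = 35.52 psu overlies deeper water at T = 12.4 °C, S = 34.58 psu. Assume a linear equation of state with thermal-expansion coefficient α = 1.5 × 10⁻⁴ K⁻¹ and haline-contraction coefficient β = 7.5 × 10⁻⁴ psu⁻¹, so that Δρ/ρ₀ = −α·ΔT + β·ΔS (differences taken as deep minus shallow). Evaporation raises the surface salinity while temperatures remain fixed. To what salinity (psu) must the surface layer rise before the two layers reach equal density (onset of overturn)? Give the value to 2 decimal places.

Neutral buoyancy requires −α(T_deep − T_surf) + β(S_deep − S_surf′) = 0.
S_surf′ = S_deep − (α/β)·ΔT = 34.58 − (1.5 × 10⁻⁴/7.5 × 10⁻⁴)·(-7.9) = 36.1600 psu.
Increase required: 36.1600 − 35.52 = 0.6400 psu.

36.16 psu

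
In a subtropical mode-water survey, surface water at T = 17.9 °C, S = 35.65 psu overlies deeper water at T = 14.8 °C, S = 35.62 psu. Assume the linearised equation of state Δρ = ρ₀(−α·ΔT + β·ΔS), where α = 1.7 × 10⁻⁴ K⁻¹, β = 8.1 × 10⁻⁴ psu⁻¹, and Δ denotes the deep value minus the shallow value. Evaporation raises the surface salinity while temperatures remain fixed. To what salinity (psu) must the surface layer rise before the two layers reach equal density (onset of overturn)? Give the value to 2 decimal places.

36.27 psu

Neutral buoyancy requires −α(T_deep − T_surf) + β(S_deep − S_surf′) = 0.
S_surf′ = S_deep − (α/β)·ΔT = 35.62 − (1.7 × 10⁻⁴/8.1 × 10⁻⁴)·(-3.1) = 36.2706 psu.
Increase required: 36.2706 − 35.65 = 0.6206 psu.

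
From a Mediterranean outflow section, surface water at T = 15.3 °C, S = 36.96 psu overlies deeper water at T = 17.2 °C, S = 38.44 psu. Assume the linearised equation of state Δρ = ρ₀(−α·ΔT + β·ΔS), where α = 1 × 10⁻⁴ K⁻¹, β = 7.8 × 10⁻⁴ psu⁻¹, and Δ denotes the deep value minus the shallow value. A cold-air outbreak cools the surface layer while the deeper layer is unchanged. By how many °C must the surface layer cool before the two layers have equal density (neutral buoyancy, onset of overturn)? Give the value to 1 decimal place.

Neutral buoyancy requires Δρ = 0, i.e. −α(T_deep − T_surf′) + β(S_deep − S_surf) = 0.
T_surf′ = T_deep − (β/α)·ΔS = 17.2 − (7.8 × 10⁻⁴/1 × 10⁻⁴)·(+1.48) = 5.656 °C.
Cooling required: 15.3 − (5.656) = 9.644 °C.

9.6 °C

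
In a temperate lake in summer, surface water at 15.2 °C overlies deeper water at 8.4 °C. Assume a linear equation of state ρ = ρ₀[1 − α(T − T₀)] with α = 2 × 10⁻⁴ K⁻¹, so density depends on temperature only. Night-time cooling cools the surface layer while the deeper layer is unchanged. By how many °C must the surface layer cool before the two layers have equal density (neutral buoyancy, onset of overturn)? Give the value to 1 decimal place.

With temperature the only control, equal density requires T_surf′ = T_deep.
T_surf′ = 8.4 °C.
Cooling required: 15.2 − 8.4 = 6.8 °C.

6.8 °C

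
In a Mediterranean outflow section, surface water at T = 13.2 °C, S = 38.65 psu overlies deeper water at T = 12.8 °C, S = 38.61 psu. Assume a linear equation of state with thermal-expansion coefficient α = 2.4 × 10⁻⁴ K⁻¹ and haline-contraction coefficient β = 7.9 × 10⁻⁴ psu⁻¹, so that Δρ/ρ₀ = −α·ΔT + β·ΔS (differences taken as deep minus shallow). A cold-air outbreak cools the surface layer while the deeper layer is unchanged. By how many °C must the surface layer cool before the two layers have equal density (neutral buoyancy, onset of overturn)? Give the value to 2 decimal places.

Neutral buoyancy requires Δρ = 0, i.e. −α(T_deep − T_surf′) + β(S_deep − S_surf) = 0.
T_surf′ = T_deep − (β/α)·ΔS = 12.8 − (7.9 × 10⁻⁴/2.4 × 10⁻⁴)·(-0.04) = 12.9317 °C.
Cooling required: 13.2 − (12.9317) = 0.2683 °C.

0.27 °C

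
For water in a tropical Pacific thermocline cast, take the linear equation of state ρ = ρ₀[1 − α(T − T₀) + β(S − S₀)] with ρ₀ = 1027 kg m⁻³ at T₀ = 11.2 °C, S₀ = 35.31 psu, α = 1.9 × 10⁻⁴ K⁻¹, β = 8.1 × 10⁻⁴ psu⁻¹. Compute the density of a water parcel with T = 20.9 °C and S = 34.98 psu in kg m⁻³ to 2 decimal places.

T − T₀ = +9.7 K, S − S₀ = -0.33 psu.
Bracket = 1 − α·(+9.7) + β·(-0.33) = 1 + (-2.1103 × 10⁻³) = 0.9978897.
ρ = 1027 × 0.9978897 = 1024.83 kg m⁻³.

1024.83 kg m⁻³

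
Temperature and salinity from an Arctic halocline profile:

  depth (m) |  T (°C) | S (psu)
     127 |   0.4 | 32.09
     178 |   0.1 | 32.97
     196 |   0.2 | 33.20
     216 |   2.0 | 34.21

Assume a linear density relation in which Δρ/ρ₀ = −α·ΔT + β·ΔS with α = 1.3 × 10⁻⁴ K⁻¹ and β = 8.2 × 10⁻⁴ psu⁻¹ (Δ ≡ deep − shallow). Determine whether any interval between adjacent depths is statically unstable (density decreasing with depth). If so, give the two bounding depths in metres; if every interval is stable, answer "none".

none

Evaluate Δρ/ρ₀ = −αΔT + βΔS across each adjacent pair:
  127–178 m: −αΔT+βΔS = −(1.3 × 10⁻⁴)(-0.3)+(8.2 × 10⁻⁴)(+0.88) = 7.6 × 10⁻⁴ → stable
  178–196 m: −αΔT+βΔS = −(1.3 × 10⁻⁴)(+0.1)+(8.2 × 10⁻⁴)(+0.23) = 1.8 × 10⁻⁴ → stable
  196–216 m: −αΔT+βΔS = −(1.3 × 10⁻⁴)(+1.8)+(8.2 × 10⁻⁴)(+1.01) = 5.9 × 10⁻⁴ → stable
Every interval has Δρ > 0: the column is stably stratified throughout.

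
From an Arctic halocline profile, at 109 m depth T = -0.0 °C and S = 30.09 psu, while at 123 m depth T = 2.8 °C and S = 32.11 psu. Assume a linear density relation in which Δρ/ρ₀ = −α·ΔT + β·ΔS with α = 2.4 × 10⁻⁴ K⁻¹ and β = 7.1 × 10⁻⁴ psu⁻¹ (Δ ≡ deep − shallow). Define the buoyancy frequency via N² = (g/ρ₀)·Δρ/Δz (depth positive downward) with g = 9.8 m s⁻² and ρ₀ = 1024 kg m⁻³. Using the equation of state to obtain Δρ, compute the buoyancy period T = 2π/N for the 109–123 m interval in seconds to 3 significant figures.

ΔT = +2.8 K, ΔS = +2.02 psu (deep − shallow).
Δρ/ρ₀ = −αΔT + βΔS = -6.72 × 10⁻⁴ + 1.4342 × 10⁻³ = 7.622 × 10⁻⁴, so Δρ ≈ 0.7805 kg m⁻³.
N² = (g/ρ₀)·Δρ/Δz = g·(Δρ/ρ₀)/Δz = 9.8 × 7.622 × 10⁻⁴ / 14 = 5.3354 × 10⁻⁴ s⁻².
N = √(5.3354 × 10⁻⁴) = 0.023098 rad s⁻¹ → T = 2π/N = 272.02 s ≈ 272 s.

272 s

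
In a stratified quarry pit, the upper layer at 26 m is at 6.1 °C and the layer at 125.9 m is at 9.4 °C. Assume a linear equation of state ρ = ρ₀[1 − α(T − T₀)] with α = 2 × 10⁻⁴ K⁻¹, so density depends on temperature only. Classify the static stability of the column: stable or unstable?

unstable

ΔT = 9.4 − 6.1 = +3.3 K, so Δρ/ρ₀ = −αΔT = -6.60 × 10⁻⁴.
Δρ/ρ₀ < 0, so Δρ < 0: deeper water is lighter → statically unstable; the column would overturn.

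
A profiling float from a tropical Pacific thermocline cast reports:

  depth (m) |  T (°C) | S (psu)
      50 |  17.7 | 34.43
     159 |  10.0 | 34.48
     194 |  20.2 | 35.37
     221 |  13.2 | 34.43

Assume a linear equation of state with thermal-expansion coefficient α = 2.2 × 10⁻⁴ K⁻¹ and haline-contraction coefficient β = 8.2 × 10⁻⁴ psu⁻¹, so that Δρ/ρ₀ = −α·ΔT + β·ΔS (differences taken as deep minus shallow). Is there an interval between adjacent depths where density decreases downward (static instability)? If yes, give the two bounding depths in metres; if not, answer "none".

159–194 m

Evaluate Δρ/ρ₀ = −αΔT + βΔS across each adjacent pair:
  50–159 m: −αΔT+βΔS = −(2.2 × 10⁻⁴)(-7.7)+(8.2 × 10⁻⁴)(+0.05) = 1.7 × 10⁻³ → stable
  159–194 m: −αΔT+βΔS = −(2.2 × 10⁻⁴)(+10.2)+(8.2 × 10⁻⁴)(+0.89) = -1.5 × 10⁻³ → UNSTABLE
  194–221 m: −αΔT+βΔS = −(2.2 × 10⁻⁴)(-7.0)+(8.2 × 10⁻⁴)(-0.94) = 7.7 × 10⁻⁴ → stable
The 159–194 m interval has Δρ < 0: lighter water underlies denser water.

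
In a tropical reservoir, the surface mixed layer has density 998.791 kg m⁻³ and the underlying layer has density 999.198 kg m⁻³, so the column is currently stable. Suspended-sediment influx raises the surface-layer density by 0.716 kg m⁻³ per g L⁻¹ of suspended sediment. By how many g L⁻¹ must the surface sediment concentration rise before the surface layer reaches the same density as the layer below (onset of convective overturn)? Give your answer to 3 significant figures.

0.568 g L⁻¹

Density deficit of the surface layer: 999.198 − 998.791 = 0.407 kg m⁻³.
Required change = 0.407 / 0.716 = 0.568 g L⁻¹.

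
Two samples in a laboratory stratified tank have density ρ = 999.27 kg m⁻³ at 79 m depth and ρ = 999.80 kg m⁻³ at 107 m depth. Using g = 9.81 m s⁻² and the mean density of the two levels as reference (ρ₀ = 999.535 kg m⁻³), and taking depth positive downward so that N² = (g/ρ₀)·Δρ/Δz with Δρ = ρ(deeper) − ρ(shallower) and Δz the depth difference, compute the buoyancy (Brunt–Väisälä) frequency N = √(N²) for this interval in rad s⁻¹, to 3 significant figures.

Δρ = 999.80 − 999.27 = 0.53 kg m⁻³ over Δz = 107 − 79 = 28 m.
N² = (9.81/999.535) × (0.53/28) = 1.8578 × 10⁻⁴ s⁻².
N = √(1.8578 × 10⁻⁴) = 0.013630 rad s⁻¹ ≈ 0.0136 rad s⁻¹.

0.0136 rad s⁻¹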